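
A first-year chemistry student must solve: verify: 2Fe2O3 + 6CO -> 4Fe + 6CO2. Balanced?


Equation: 2Fe2O3 + 6CO -> 4Fe + 6CO2
Check atoms: C: 6=6, Fe: 4=4, O: 12=12
Balanced

Yes, balanced


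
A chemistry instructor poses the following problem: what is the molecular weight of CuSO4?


M(CuSO4) = 1×63.55 + 1×32.07 + 4×16.0
= 63.55 + 32.07 + 64.0
= 159.62 g/mol

159.62 g/mol


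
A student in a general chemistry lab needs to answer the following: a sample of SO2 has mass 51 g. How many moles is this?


M(SO2) = 64.07 g/mol
n = mass/M = 51/64.07 = 0.796 mol

0.796 mol


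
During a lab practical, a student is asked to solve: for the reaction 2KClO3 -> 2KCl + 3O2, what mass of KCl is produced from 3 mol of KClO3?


Mole ratio KCl:KClO3 = 2:2
n(KCl) = 3 × 2/2 = 3.000 mol
mass = 3.000 × 74.55 = 223.65 g

223.65 g


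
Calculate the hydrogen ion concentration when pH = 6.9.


[H+] = 10^(-pH) = 10^(-6.9)
= 1.26×10^-7 M

1.26×10^-7 M


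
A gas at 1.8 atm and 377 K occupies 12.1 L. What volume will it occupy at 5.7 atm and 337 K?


P1V1/T1 = P2V2/T2
V2 = P1V1T2/(T1P2)
= 1.8×12.1×337/(377×5.7)
= 3.416 L

3.416 L


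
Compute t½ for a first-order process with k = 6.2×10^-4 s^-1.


t½ = ln2/k = 0.693147/(6.2×10^-4 s^-1)
= 1118 s

1118 s


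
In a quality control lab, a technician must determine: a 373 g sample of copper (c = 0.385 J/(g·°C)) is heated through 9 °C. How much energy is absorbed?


q = mcΔT = 373 × 0.385 × 9
= 1292.45 J

1292.45 J


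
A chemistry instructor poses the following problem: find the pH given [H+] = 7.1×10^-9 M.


pH = -log10([H+]) = -log10(7.1×10^-9)
= 9 - log10(7.1)
= 9 - 0.85
= 8.15

8.15


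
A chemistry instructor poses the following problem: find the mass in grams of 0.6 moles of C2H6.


M(C2H6) = 30.07 g/mol
mass = n × M = 0.6 × 30.07 = 18.04 g

18.04 g


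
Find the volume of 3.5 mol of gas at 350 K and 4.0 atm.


PV = nRT  (R = 0.08206 L·atm/(mol·K))
V = nRT/P = 3.5×0.08206×350/4.0
= 25.131 L

25.131 L


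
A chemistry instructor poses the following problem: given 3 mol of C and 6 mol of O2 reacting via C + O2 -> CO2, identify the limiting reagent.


Mole ratio available / coefficient:
  C: 3/1 = 3.000
  O2: 6/1 = 6.000
Smaller ratio is limiting.

C


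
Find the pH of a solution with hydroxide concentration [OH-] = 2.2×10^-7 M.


pOH = -log10([OH-]) = -log10(2.2×10^-7)
= 7 - log10(2.2) = 6.66
pH = 14 - pOH = 14 - 6.66 = 7.34

7.34


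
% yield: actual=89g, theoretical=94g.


% yield = actual/theoretical × 100
= 89/94 × 100
= 94.68%

94.68%


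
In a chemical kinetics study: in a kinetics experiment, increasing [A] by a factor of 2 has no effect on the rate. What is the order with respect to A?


rate ∝ [A]^n
rate ∝ [A]^0
Order in A: 0

0


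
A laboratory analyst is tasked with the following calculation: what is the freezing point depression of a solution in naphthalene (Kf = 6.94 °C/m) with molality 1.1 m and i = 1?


ΔTf = Kf × m × i
= 6.94 × 1.1 × 1
= 7.634 °C

7.634 °C


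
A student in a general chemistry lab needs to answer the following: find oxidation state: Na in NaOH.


Group 1 metal: +1
Oxidation number: +1

+1


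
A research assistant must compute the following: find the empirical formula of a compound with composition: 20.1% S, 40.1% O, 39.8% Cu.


Assume 100 g sample. Moles of each element:
  S: 20.1/32.07 = 0.627 mol
  O: 40.1/16.0 = 2.506 mol
  Cu: 39.8/63.55 = 0.626 mol
Divide by smallest (0.626):
  S: 0.627/0.626 = 1.0
  O: 2.506/0.626 = 4.0
  Cu: 0.626/0.626 = 1.0
Empirical formula: CuSO4

CuSO4


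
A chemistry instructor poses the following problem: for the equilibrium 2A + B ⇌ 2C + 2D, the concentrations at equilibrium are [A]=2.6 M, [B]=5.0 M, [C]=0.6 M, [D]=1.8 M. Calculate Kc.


Kc = [C]^2[D]^2/([A]^2[B])
= (0.6^2 × 1.8^2)/(2.6^2 × 5.0^1)
= 1.1664/33.8
= 0.03451

0.03451


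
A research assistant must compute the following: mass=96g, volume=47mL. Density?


ρ = mass/volume
= 96/47
= 2.043 g/mL

2.043 g/mL


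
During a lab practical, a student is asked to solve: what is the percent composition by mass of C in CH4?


M(CH4) = 1×12.01 + 4×1.008 = 16.042 g/mol
Mass of C = 1 × 12.01 = 12.01 g/mol
% C = 12.01/16.042 × 100 = 74.87%

74.87%


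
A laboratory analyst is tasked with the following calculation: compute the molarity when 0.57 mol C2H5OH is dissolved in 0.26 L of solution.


M = n/V = 0.57/0.26 = 2.192 mol/L

2.192 M


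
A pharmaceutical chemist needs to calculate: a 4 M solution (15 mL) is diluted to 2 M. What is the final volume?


C1V1 = C2V2
4 × 15 = 2 × V2
V2 = 60/2 = 30.0 mL

30.0 mL


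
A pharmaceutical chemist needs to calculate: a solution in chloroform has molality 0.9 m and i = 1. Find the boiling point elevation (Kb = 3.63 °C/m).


ΔTb = Kb × m × i
= 3.63 × 0.9 × 1
= 3.267 °C

3.267 °C


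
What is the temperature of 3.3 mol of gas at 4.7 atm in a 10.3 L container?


PV = nRT  (R = 0.08206 L·atm/(mol·K))
T = PV/(nR) = 4.7×10.3/(3.3×0.08206)
= 48.41/0.270798
= 178.77 K

178.77 K


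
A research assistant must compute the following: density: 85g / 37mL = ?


ρ = mass/volume
= 85/37
= 2.297 g/mL

2.297 g/mL


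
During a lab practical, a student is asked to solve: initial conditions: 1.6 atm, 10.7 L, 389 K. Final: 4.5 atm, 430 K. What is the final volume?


P1V1/T1 = P2V2/T2
V2 = P1V1T2/(T1P2)
= 1.6×10.7×430/(389×4.5)
= 4.205 L

4.205 L


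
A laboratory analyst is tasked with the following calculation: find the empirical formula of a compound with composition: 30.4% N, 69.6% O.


Assume 100 g sample. Moles of each element:
  N: 30.4/14.01 = 2.17 mol
  O: 69.6/16.0 = 4.35 mol
Divide by smallest (2.17):
  N: 2.17/2.17 = 1.0
  O: 4.35/2.17 = 2.0
Empirical formula: NO2

NO2


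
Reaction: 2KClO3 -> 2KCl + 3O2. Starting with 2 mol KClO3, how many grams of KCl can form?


Mole ratio KCl:KClO3 = 2:2
n(KCl) = 2 × 2/2 = 2.000 mol
mass = 2.000 × 74.55 = 149.1 g

149.1 g


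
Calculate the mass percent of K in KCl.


M(KCl) = 1×39.1 + 1×35.45 = 74.55 g/mol
Mass of K = 1 × 39.1 = 39.10 g/mol
% K = 39.10/74.55 × 100 = 52.45%

52.45%


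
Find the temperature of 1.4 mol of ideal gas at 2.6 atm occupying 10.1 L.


PV = nRT  (R = 0.08206 L·atm/(mol·K))
T = PV/(nR) = 2.6×10.1/(1.4×0.08206)
= 26.26/0.114884
= 228.58 K

228.58 K


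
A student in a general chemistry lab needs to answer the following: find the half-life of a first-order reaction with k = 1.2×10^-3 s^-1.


t½ = ln2/k = 0.693147/(1.2×10^-3 s^-1)
= 577.6 s

577.6 s


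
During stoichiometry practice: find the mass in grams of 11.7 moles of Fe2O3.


M(Fe2O3) = 159.7 g/mol
mass = n × M = 11.7 × 159.7 = 1868.49 g

1868.49 g


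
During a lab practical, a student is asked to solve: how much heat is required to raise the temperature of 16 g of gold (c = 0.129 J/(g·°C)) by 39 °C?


q = mcΔT = 16 × 0.129 × 39
= 80.50 J

80.50 J


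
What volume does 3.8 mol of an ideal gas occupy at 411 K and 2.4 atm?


PV = nRT  (R = 0.08206 L·atm/(mol·K))
V = nRT/P = 3.8×0.08206×411/2.4
= 53.401 L

53.401 L


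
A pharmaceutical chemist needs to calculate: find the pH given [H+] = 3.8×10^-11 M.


pH = -log10([H+]) = -log10(3.8×10^-11)
= 11 - log10(3.8)
= 11 - 0.58
= 10.42

10.42


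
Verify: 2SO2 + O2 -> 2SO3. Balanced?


Equation: 2SO2 + O2 -> 2SO3
Check atoms: O: 6=6, S: 2=2
Balanced

Yes, balanced


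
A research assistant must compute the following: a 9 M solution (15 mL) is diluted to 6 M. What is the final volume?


C1V1 = C2V2
9 × 15 = 6 × V2
V2 = 135/6 = 22.5 mL

22.5 mL


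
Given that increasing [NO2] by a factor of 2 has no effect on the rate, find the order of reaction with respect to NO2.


rate ∝ [NO2]^n
rate ∝ [NO2]^0
Order in NO2: 0

0


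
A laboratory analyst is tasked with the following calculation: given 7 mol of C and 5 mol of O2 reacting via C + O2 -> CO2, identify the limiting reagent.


Mole ratio available / coefficient:
  C: 7/1 = 7.000
  O2: 5/1 = 5.000
Smaller ratio is limiting.

O2


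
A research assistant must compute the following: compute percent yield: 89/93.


% yield = actual/theoretical × 100
= 89/93 × 100
= 95.7%

95.7%


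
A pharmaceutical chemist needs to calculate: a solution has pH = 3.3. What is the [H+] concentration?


[H+] = 10^(-pH) = 10^(-3.3)
= 5.01×10^-4 M

5.01×10^-4 M


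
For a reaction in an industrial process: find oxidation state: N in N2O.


2x + (-2) = 0, so x = +1
Oxidation number: +1

+1


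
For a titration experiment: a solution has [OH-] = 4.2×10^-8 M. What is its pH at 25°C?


pOH = -log10([OH-]) = -log10(4.2×10^-8)
= 8 - log10(4.2) = 7.38
pH = 14 - pOH = 14 - 7.38 = 6.62

6.62


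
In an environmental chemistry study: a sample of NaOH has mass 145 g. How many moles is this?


M(NaOH) = 40.0 g/mol
n = mass/M = 145/40.0 = 3.625 mol

3.625 mol


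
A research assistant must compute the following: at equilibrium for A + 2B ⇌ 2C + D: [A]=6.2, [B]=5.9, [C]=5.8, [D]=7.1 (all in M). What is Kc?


Kc = [C]^2[D]/([A][B]^2)
= (5.8^2 × 7.1^1)/(6.2^1 × 5.9^2)
= 238.844/215.822
= 1.107

1.107


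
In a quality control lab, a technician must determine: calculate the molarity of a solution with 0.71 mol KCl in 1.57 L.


M = n/V = 0.71/1.57 = 0.452 mol/L

0.452 M


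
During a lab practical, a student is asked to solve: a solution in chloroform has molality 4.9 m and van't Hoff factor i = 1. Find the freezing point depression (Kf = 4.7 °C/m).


ΔTf = Kf × m × i
= 4.7 × 4.9 × 1
= 23.03 °C

23.03 °C


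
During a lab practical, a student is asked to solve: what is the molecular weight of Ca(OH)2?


M(Ca(OH)2) = 1×40.08 + 2×16.0 + 2×1.008
= 40.08 + 32.0 + 2.02
= 74.1 g/mol

74.1 g/mol


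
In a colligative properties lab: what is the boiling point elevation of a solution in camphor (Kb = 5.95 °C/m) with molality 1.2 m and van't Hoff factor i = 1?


ΔTb = Kb × m × i
= 5.95 × 1.2 × 1
= 7.14 °C

7.14 °C


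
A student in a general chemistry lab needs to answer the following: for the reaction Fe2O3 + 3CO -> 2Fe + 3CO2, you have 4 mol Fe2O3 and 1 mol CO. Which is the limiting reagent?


Mole ratio available / coefficient:
  Fe2O3: 4/1 = 4.000
  CO: 1/3 = 0.333
Smaller ratio is limiting.

CO


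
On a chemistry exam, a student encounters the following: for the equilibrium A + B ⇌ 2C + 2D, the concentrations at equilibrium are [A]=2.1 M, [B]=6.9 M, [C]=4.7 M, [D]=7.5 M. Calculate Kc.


Kc = [C]^2[D]^2/([A][B])
= (4.7^2 × 7.5^2)/(2.1^1 × 6.9^1)
= 1242.5625/14.49
= 85.75

85.75


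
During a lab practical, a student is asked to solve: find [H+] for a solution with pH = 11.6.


[H+] = 10^(-pH) = 10^(-11.6)
= 2.51×10^-12 M

2.51×10^-12 M


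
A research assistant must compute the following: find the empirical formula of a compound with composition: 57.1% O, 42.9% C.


Assume 100 g sample. Moles of each element:
  O: 57.1/16.0 = 3.569 mol
  C: 42.9/12.01 = 3.572 mol
Divide by smallest (3.569):
  O: 3.569/3.569 = 1.0
  C: 3.572/3.569 = 1.0
Empirical formula: CO

CO


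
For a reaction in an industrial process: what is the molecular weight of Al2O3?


M(Al2O3) = 2×26.98 + 3×16.0
= 53.96 + 48.0
= 101.96 g/mol

101.96 g/mol


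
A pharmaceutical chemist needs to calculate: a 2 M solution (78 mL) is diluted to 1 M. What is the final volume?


C1V1 = C2V2
2 × 78 = 1 × V2
V2 = 156/1 = 156.0 mL

156.0 mL


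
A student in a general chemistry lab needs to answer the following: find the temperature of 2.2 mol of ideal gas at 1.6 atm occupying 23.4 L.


PV = nRT  (R = 0.08206 L·atm/(mol·K))
T = PV/(nR) = 1.6×23.4/(2.2×0.08206)
= 37.44/0.180532
= 207.39 K

207.39 K


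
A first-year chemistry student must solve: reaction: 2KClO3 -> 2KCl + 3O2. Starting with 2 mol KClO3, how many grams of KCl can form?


Mole ratio KCl:KClO3 = 2:2
n(KCl) = 2 × 2/2 = 2.000 mol
mass = 2.000 × 74.55 = 149.1 g

149.1 g


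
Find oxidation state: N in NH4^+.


x + 4(+1) = +1, so x = -3
Oxidation number: -3

-3


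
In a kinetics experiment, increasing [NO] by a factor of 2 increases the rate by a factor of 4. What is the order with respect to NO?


rate ∝ [NO]^n
2^n = 4 → n = 2
Order in NO: 2

2


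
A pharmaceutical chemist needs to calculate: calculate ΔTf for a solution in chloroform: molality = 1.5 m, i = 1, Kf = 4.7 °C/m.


ΔTf = Kf × m × i
= 4.7 × 1.5 × 1
= 7.05 °C

7.05 °C


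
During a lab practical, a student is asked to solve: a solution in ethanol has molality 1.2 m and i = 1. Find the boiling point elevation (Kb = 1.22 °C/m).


ΔTb = Kb × m × i
= 1.22 × 1.2 × 1
= 1.464 °C

1.464 °C


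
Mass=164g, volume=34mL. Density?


ρ = mass/volume
= 164/34
= 4.824 g/mL

4.824 g/mL


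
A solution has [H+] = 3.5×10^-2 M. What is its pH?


pH = -log10([H+]) = -log10(3.5×10^-2)
= 2 - log10(3.5)
= 2 - 0.54
= 1.46

1.46


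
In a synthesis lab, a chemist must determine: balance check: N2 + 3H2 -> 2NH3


Equation: N2 + 3H2 -> 2NH3
Check atoms: H: 6=6, N: 2=2
Balanced

Yes, balanced


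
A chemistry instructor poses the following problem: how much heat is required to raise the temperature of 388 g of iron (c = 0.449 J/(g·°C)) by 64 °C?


q = mcΔT = 388 × 0.449 × 64
= 11149.57 J

11149.57 J


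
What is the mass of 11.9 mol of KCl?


M(KCl) = 74.55 g/mol
mass = n × M = 11.9 × 74.55 = 887.15 g

887.15 g


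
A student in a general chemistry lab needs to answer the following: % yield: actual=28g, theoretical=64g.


% yield = actual/theoretical × 100
= 28/64 × 100
= 43.75%

43.75%


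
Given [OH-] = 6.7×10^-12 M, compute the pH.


pOH = -log10([OH-]) = -log10(6.7×10^-12)
= 12 - log10(6.7) = 11.17
pH = 14 - pOH = 14 - 11.17 = 2.83

2.83


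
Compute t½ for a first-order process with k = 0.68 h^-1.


t½ = ln2/k = 0.693147/(0.68 h^-1)
= 1.019 h

1.019 h


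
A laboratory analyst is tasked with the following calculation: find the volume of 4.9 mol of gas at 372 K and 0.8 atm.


PV = nRT  (R = 0.08206 L·atm/(mol·K))
V = nRT/P = 4.9×0.08206×372/0.8
= 186.974 L

186.974 L


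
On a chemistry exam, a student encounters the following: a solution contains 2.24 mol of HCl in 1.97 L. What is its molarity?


M = n/V = 2.24/1.97 = 1.137 mol/L

1.137 M


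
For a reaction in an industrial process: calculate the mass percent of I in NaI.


M(NaI) = 1×22.99 + 1×126.9 = 149.89 g/mol
Mass of I = 1 × 126.9 = 126.90 g/mol
% I = 126.90/149.89 × 100 = 84.66%

84.66%


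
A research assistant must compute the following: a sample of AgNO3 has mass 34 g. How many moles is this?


M(AgNO3) = 169.88 g/mol
n = mass/M = 34/169.88 = 0.2001 mol

0.2001 mol


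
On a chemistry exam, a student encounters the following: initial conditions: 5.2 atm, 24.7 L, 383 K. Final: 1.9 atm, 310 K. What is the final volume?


P1V1/T1 = P2V2/T2
V2 = P1V1T2/(T1P2)
= 5.2×24.7×310/(383×1.9)
= 54.715 L

54.715 L


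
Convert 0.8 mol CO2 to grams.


M(CO2) = 44.01 g/mol
mass = n × M = 0.8 × 44.01 = 35.21 g

35.21 g


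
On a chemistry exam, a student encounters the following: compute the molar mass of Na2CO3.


M(Na2CO3) = 2×22.99 + 1×12.01 + 3×16.0
= 45.98 + 12.01 + 48.0
= 105.99 g/mol

105.99 g/mol


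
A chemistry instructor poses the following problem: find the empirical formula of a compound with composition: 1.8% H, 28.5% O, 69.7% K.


Assume 100 g sample. Moles of each element:
  H: 1.8/1.008 = 1.786 mol
  O: 28.5/16.0 = 1.781 mol
  K: 69.7/39.1 = 1.783 mol
Divide by smallest (1.781):
  H: 1.786/1.781 = 1.0
  O: 1.781/1.781 = 1.0
  K: 1.783/1.781 = 1.0
Empirical formula: KOH

KOH


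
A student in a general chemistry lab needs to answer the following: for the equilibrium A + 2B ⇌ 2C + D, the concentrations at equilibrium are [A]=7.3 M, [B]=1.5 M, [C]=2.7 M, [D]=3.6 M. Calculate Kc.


Kc = [C]^2[D]/([A][B]^2)
= (2.7^2 × 3.6^1)/(7.3^1 × 1.5^2)
= 26.244/16.425
= 1.598

1.598


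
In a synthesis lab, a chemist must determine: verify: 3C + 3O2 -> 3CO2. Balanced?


Equation: 3C + 3O2 -> 3CO2
Check atoms: C: 3=3, O: 6=6
Balanced

Yes, balanced


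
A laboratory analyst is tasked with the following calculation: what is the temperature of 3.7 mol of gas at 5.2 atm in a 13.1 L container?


PV = nRT  (R = 0.08206 L·atm/(mol·K))
T = PV/(nR) = 5.2×13.1/(3.7×0.08206)
= 68.12/0.303622
= 224.36 K

224.36 K


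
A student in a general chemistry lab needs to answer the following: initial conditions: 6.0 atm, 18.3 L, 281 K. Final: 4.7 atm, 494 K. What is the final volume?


P1V1/T1 = P2V2/T2
V2 = P1V1T2/(T1P2)
= 6.0×18.3×494/(281×4.7)
= 41.07 L

41.07 L


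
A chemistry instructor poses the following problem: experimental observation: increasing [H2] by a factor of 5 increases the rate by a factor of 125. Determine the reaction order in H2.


rate ∝ [H2]^n
5^n = 125 → n = 3
Order in H2: 3

3


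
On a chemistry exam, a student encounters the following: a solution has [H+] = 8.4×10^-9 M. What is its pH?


pH = -log10([H+]) = -log10(8.4×10^-9)
= 9 - log10(8.4)
= 9 - 0.92
= 8.08

8.08


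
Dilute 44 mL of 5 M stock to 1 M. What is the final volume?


C1V1 = C2V2
5 × 44 = 1 × V2
V2 = 220/1 = 220.0 mL

220.0 mL


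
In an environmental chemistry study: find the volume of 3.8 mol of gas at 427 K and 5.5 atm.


PV = nRT  (R = 0.08206 L·atm/(mol·K))
V = nRT/P = 3.8×0.08206×427/5.5
= 24.209 L

24.209 L


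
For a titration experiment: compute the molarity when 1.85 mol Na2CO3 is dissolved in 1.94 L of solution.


M = n/V = 1.85/1.94 = 0.954 mol/L

0.954 M


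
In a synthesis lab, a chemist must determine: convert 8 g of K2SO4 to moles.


M(K2SO4) = 174.27 g/mol
n = mass/M = 8/174.27 = 0.0459 mol

0.0459 mol


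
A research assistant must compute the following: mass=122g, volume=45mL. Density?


ρ = mass/volume
= 122/45
= 2.711 g/mL

2.711 g/mL


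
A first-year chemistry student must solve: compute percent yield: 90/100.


% yield = actual/theoretical × 100
= 90/100 × 100
= 90.0%

90.0%


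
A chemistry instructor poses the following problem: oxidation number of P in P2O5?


2x + 5(-2) = 0, so x = +5
Oxidation number: +5

+5


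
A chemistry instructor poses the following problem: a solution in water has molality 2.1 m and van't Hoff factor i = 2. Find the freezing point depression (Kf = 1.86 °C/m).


ΔTf = Kf × m × i
= 1.86 × 2.1 × 2
= 7.812 °C

7.812 °C


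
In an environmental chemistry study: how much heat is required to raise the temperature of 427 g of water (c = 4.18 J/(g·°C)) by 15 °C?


q = mcΔT = 427 × 4.18 × 15
= 26772.90 J

26772.90 J


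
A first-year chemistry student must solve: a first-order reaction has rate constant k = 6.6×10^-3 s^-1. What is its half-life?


t½ = ln2/k = 0.693147/(6.6×10^-3 s^-1)
= 105.0 s

105.0 s


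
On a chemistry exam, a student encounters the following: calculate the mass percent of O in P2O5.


M(P2O5) = 2×30.97 + 5×16.0 = 141.94 g/mol
Mass of O = 5 × 16.0 = 80.00 g/mol
% O = 80.00/141.94 × 100 = 56.36%

56.36%


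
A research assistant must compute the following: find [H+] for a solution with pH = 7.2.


[H+] = 10^(-pH) = 10^(-7.2)
= 6.31×10^-8 M

6.31×10^-8 M


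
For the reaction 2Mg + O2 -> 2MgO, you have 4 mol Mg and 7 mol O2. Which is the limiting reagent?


Mole ratio available / coefficient:
  Mg: 4/2 = 2.000
  O2: 7/1 = 7.000
Smaller ratio is limiting.

Mg


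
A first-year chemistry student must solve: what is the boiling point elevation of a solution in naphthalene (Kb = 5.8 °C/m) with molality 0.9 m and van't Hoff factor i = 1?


ΔTb = Kb × m × i
= 5.8 × 0.9 × 1
= 5.22 °C

5.22 °C


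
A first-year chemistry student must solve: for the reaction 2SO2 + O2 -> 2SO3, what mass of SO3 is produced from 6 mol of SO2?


Mole ratio SO3:SO2 = 2:2
n(SO3) = 6 × 2/2 = 6.000 mol
mass = 6.000 × 80.07 = 480.42 g

480.42 g


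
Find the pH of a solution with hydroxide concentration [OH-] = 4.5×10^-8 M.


pOH = -log10([OH-]) = -log10(4.5×10^-8)
= 8 - log10(4.5) = 7.35
pH = 14 - pOH = 14 - 7.35 = 6.65

6.65


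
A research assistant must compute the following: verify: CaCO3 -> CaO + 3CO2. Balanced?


Equation: CaCO3 -> CaO + 3CO2
Check atoms: C: 1≠3, Ca: 1=1, O: 3≠7
Not balanced

No, not balanced


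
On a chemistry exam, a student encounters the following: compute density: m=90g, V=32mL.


ρ = mass/volume
= 90/32
= 2.812 g/mL

2.812 g/mL


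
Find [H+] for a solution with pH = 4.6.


[H+] = 10^(-pH) = 10^(-4.6)
= 2.51×10^-5 M

2.51×10^-5 M


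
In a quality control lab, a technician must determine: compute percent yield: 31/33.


% yield = actual/theoretical × 100
= 31/33 × 100
= 93.94%

93.94%


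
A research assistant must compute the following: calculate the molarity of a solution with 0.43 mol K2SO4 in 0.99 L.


M = n/V = 0.43/0.99 = 0.434 mol/L

0.434 M


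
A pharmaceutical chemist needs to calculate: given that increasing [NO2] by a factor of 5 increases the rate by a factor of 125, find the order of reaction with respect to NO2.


rate ∝ [NO2]^n
5^n = 125 → n = 3
Order in NO2: 3

3


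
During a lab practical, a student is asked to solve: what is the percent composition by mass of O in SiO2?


M(SiO2) = 1×28.09 + 2×16.0 = 60.09 g/mol
Mass of O = 2 × 16.0 = 32.00 g/mol
% O = 32.00/60.09 × 100 = 53.25%

53.25%


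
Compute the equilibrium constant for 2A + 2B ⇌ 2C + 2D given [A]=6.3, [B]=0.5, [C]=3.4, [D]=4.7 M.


Kc = [C]^2[D]^2/([A]^2[B]^2)
= (3.4^2 × 4.7^2)/(6.3^2 × 0.5^2)
= 255.3604/9.9225
= 25.74

25.74


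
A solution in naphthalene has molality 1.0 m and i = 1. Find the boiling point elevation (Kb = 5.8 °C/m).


ΔTb = Kb × m × i
= 5.8 × 1.0 × 1
= 5.8 °C

5.8 °C


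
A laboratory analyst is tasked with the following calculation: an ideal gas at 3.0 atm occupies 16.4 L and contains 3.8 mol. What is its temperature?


PV = nRT  (R = 0.08206 L·atm/(mol·K))
T = PV/(nR) = 3.0×16.4/(3.8×0.08206)
= 49.20/0.311828
= 157.78 K

157.78 K


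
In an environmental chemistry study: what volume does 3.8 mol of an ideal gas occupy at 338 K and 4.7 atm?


PV = nRT  (R = 0.08206 L·atm/(mol·K))
V = nRT/P = 3.8×0.08206×338/4.7
= 22.425 L

22.425 L


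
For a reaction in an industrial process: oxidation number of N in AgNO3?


(+1) + x + 3(-2) = 0, so x = +5
Oxidation number: +5

+5


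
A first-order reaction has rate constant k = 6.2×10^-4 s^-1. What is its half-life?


t½ = ln2/k = 0.693147/(6.2×10^-4 s^-1)
= 1118 s

1118 s


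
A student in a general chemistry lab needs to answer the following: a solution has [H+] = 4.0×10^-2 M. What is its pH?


pH = -log10([H+]) = -log10(4.0×10^-2)
= 2 - log10(4.0)
= 2 - 0.6
= 1.4

1.4


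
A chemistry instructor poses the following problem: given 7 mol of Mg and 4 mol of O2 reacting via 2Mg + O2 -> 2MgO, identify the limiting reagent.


Mole ratio available / coefficient:
  Mg: 7/2 = 3.500
  O2: 4/1 = 4.000
Smaller ratio is limiting.

Mg


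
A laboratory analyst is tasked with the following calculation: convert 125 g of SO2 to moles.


M(SO2) = 64.07 g/mol
n = mass/M = 125/64.07 = 1.951 mol

1.951 mol


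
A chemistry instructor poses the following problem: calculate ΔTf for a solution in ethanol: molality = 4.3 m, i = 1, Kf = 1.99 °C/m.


ΔTf = Kf × m × i
= 1.99 × 4.3 × 1
= 8.557 °C

8.557 °C


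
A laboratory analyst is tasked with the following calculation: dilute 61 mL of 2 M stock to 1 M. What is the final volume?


C1V1 = C2V2
2 × 61 = 1 × V2
V2 = 122/1 = 122.0 mL

122.0 mL


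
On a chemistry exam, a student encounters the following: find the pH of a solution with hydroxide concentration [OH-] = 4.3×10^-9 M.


pOH = -log10([OH-]) = -log10(4.3×10^-9)
= 9 - log10(4.3) = 8.37
pH = 14 - pOH = 14 - 8.37 = 5.63

5.63


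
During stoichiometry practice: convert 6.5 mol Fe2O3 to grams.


M(Fe2O3) = 159.7 g/mol
mass = n × M = 6.5 × 159.7 = 1038.05 g

1038.05 g


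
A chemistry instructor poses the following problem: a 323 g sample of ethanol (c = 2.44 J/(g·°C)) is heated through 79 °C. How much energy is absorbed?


q = mcΔT = 323 × 2.44 × 79
= 62261.48 J

62261.48 J


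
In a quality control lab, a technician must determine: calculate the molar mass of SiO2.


M(SiO2) = 1×28.09 + 2×16.0
= 28.09 + 32.0
= 60.09 g/mol

60.09 g/mol


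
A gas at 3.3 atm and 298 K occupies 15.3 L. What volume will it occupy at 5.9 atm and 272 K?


P1V1/T1 = P2V2/T2
V2 = P1V1T2/(T1P2)
= 3.3×15.3×272/(298×5.9)
= 7.811 L

7.811 L


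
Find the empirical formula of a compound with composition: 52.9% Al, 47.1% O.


Assume 100 g sample. Moles of each element:
  Al: 52.9/26.98 = 1.961 mol
  O: 47.1/16.0 = 2.944 mol
Divide by smallest (1.961):
  Al: 1.961/1.961 = 1.0
  O: 2.944/1.961 = 1.5
Multiply all ratios by 2 to obtain whole numbers.
Empirical formula: Al2O3

Al2O3


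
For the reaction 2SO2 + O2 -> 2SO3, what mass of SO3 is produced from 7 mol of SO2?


Mole ratio SO3:SO2 = 2:2
n(SO3) = 7 × 2/2 = 7.000 mol
mass = 7.000 × 80.07 = 560.49 g

560.49 g


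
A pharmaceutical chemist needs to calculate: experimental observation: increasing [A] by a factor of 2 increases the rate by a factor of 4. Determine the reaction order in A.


rate ∝ [A]^n
2^n = 4 → n = 2
Order in A: 2

2


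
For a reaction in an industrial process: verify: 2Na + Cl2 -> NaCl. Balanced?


Equation: 2Na + Cl2 -> NaCl
Check atoms: Cl: 2≠1, Na: 2≠1
Not balanced

No, not balanced


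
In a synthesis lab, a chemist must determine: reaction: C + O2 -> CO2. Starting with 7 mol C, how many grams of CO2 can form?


Mole ratio CO2:C = 1:1
n(CO2) = 7 × 1/1 = 7.000 mol
mass = 7.000 × 44.01 = 308.07 g

308.07 g


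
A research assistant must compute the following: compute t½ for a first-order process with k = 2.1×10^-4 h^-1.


t½ = ln2/k = 0.693147/(2.1×10^-4 h^-1)
= 3301 h

3301 h


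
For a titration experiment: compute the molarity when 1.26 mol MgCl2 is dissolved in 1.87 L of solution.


M = n/V = 1.26/1.87 = 0.674 mol/L

0.674 M


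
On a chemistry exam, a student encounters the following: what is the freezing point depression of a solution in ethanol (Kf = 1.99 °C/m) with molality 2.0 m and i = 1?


ΔTf = Kf × m × i
= 1.99 × 2.0 × 1
= 3.98 °C

3.98 °C


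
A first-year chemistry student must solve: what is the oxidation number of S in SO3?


x + 3(-2) = 0, so x = +6
Oxidation number: +6

+6


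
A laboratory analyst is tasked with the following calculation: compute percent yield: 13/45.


% yield = actual/theoretical × 100
= 13/45 × 100
= 28.89%

28.89%


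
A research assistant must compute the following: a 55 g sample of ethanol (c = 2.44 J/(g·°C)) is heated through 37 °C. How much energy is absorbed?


q = mcΔT = 55 × 2.44 × 37
= 4965.40 J

4965.40 J


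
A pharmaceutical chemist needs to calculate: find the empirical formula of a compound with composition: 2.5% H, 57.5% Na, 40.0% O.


Assume 100 g sample. Moles of each element:
  H: 2.5/1.008 = 2.48 mol
  Na: 57.5/22.99 = 2.501 mol
  O: 40.0/16.0 = 2.5 mol
Divide by smallest (2.48):
  H: 2.48/2.48 = 1.0
  Na: 2.501/2.48 = 1.01
  O: 2.5/2.48 = 1.01
Empirical formula: NaOH

NaOH


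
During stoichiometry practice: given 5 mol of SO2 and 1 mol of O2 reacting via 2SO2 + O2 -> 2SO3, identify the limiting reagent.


Mole ratio available / coefficient:
  SO2: 5/2 = 2.500
  O2: 1/1 = 1.000
Smaller ratio is limiting.

O2


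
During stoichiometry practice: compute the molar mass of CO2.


M(CO2) = 1×12.01 + 2×16.0
= 12.01 + 32.0
= 44.01 g/mol

44.01 g/mol


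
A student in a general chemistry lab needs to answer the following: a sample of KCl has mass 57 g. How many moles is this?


M(KCl) = 74.55 g/mol
n = mass/M = 57/74.55 = 0.7646 mol

0.7646 mol


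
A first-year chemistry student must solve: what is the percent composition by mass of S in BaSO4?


M(BaSO4) = 1×137.33 + 1×32.07 + 4×16.0 = 233.40 g/mol
Mass of S = 1 × 32.07 = 32.07 g/mol
% S = 32.07/233.40 × 100 = 13.74%

13.74%


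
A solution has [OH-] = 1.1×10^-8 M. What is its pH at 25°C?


pOH = -log10([OH-]) = -log10(1.1×10^-8)
= 8 - log10(1.1) = 7.96
pH = 14 - pOH = 14 - 7.96 = 6.04

6.04


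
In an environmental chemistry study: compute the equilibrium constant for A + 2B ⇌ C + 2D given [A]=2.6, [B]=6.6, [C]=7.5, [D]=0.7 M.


Kc = [C][D]^2/([A][B]^2)
= (7.5^1 × 0.7^2)/(2.6^1 × 6.6^2)
= 3.675/113.256
= 0.03245

0.03245


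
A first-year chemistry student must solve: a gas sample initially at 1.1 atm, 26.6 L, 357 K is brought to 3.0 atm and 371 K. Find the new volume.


P1V1/T1 = P2V2/T2
V2 = P1V1T2/(T1P2)
= 1.1×26.6×371/(357×3.0)
= 10.136 L

10.136 L


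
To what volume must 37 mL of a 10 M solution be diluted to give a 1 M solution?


C1V1 = C2V2
10 × 37 = 1 × V2
V2 = 370/1 = 370.0 mL

370.0 mL


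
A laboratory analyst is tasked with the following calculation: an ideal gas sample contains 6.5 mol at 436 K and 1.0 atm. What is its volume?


PV = nRT  (R = 0.08206 L·atm/(mol·K))
V = nRT/P = 6.5×0.08206×436/1.0
= 232.558 L

232.558 L


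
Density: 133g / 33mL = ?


ρ = mass/volume
= 133/33
= 4.03 g/mL

4.03 g/mL


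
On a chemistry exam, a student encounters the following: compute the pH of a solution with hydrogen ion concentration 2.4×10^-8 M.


pH = -log10([H+]) = -log10(2.4×10^-8)
= 8 - log10(2.4)
= 8 - 0.38
= 7.62

7.62


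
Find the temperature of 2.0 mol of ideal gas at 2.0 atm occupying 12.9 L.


PV = nRT  (R = 0.08206 L·atm/(mol·K))
T = PV/(nR) = 2.0×12.9/(2.0×0.08206)
= 25.80/0.164120
= 157.20 K

157.20 K


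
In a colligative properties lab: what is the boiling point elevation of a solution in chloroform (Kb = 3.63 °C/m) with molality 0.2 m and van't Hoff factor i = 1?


ΔTb = Kb × m × i
= 3.63 × 0.2 × 1
= 0.726 °C

0.726 °C


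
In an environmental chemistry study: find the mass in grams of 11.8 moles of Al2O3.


M(Al2O3) = 101.96 g/mol
mass = n × M = 11.8 × 101.96 = 1203.13 g

1203.13 g


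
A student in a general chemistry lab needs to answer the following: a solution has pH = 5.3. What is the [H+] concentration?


[H+] = 10^(-pH) = 10^(-5.3)
= 5.01×10^-6 M

5.01×10^-6 M


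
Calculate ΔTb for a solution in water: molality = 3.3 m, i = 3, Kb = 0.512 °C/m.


ΔTb = Kb × m × i
= 0.512 × 3.3 × 3
= 5.0688 °C

5.0688 °C


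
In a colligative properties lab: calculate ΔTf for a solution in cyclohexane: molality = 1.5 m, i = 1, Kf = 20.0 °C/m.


ΔTf = Kf × m × i
= 20.0 × 1.5 × 1
= 30.0 °C

30.0 °C


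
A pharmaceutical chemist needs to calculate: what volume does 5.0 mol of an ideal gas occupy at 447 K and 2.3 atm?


PV = nRT  (R = 0.08206 L·atm/(mol·K))
V = nRT/P = 5.0×0.08206×447/2.3
= 79.741 L

79.741 L


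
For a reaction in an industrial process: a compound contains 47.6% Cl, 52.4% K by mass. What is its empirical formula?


Assume 100 g sample. Moles of each element:
  Cl: 47.6/35.45 = 1.343 mol
  K: 52.4/39.1 = 1.34 mol
Divide by smallest (1.34):
  Cl: 1.343/1.34 = 1.0
  K: 1.34/1.34 = 1.0
Empirical formula: KCl

KCl


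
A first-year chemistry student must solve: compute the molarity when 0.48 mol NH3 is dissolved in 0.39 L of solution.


M = n/V = 0.48/0.39 = 1.231 mol/L

1.231 M


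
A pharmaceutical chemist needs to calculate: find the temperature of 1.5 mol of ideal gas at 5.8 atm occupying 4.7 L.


PV = nRT  (R = 0.08206 L·atm/(mol·K))
T = PV/(nR) = 5.8×4.7/(1.5×0.08206)
= 27.26/0.123090
= 221.46 K

221.46 K


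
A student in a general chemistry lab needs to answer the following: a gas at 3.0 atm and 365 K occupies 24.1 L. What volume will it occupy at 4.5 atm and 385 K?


P1V1/T1 = P2V2/T2
V2 = P1V1T2/(T1P2)
= 3.0×24.1×385/(365×4.5)
= 16.947 L

16.947 L


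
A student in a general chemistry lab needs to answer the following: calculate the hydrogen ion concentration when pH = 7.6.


[H+] = 10^(-pH) = 10^(-7.6)
= 2.51×10^-8 M

2.51×10^-8 M


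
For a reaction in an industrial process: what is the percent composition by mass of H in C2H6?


M(C2H6) = 2×12.01 + 6×1.008 = 30.068 g/mol
Mass of H = 6 × 1.008 = 6.048 g/mol
% H = 6.048/30.068 × 100 = 20.11%

20.11%


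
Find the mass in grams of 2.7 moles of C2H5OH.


M(C2H5OH) = 46.07 g/mol
mass = n × M = 2.7 × 46.07 = 124.39 g

124.39 g


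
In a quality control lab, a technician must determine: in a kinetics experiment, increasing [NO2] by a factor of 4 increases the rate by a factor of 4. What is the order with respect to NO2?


rate ∝ [NO2]^n
4^n = 4 → n = 1
Order in NO2: 1

1


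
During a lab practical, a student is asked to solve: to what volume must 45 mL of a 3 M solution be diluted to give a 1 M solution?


C1V1 = C2V2
3 × 45 = 1 × V2
V2 = 135/1 = 135.0 mL

135.0 mL


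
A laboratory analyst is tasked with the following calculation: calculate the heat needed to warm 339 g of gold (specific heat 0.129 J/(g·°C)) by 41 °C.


q = mcΔT = 339 × 0.129 × 41
= 1792.97 J

1792.97 J


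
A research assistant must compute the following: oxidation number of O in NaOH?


O is usually -2
Oxidation number: -2

-2


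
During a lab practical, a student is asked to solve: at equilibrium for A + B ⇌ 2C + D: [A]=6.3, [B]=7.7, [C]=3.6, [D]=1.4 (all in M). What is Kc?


Kc = [C]^2[D]/([A][B])
= (3.6^2 × 1.4^1)/(6.3^1 × 7.7^1)
= 18.144/48.51
= 0.3740

0.3740


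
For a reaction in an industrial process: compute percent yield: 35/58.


% yield = actual/theoretical × 100
= 35/58 × 100
= 60.34%

60.34%


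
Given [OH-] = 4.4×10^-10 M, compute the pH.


pOH = -log10([OH-]) = -log10(4.4×10^-10)
= 10 - log10(4.4) = 9.36
pH = 14 - pOH = 14 - 9.36 = 4.64

4.64


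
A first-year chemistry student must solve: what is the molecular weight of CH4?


M(CH4) = 1×12.01 + 4×1.008
= 12.01 + 4.03
= 16.04 g/mol

16.04 g/mol


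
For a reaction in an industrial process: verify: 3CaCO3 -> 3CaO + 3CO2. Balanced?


Equation: 3CaCO3 -> 3CaO + 3CO2
Check atoms: C: 3=3, Ca: 3=3, O: 9=9
Balanced

Yes, balanced


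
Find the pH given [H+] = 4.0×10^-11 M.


pH = -log10([H+]) = -log10(4.0×10^-11)
= 11 - log10(4.0)
= 11 - 0.6
= 10.4

10.4


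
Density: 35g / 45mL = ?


ρ = mass/volume
= 35/45
= 0.778 g/mL

0.778 g/mL


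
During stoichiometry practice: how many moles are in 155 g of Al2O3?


M(Al2O3) = 101.96 g/mol
n = mass/M = 155/101.96 = 1.5202 mol

1.5202 mol


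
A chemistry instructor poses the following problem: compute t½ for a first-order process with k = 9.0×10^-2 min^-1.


t½ = ln2/k = 0.693147/(9.0×10^-2 min^-1)
= 7.702 min

7.702 min


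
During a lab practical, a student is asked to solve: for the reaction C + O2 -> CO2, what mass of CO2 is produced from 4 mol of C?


Mole ratio CO2:C = 1:1
n(CO2) = 4 × 1/1 = 4.000 mol
mass = 4.000 × 44.01 = 176.04 g

176.04 g


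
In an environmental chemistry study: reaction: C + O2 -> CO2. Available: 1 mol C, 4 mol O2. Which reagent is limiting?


Mole ratio available / coefficient:
  C: 1/1 = 1.000
  O2: 4/1 = 4.000
Smaller ratio is limiting.

C


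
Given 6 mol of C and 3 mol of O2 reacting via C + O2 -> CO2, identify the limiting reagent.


Mole ratio available / coefficient:
  C: 6/1 = 6.000
  O2: 3/1 = 3.000
Smaller ratio is limiting.

O2


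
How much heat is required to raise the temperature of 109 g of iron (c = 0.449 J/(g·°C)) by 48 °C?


q = mcΔT = 109 × 0.449 × 48
= 2349.17 J

2349.17 J


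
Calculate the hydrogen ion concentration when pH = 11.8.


[H+] = 10^(-pH) = 10^(-11.8)
= 1.58×10^-12 M

1.58×10^-12 M


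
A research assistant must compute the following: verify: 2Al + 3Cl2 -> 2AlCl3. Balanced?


Equation: 2Al + 3Cl2 -> 2AlCl3
Check atoms: Al: 2=2, Cl: 6=6
Balanced

Yes, balanced


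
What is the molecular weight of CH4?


M(CH4) = 1×12.01 + 4×1.008
= 12.01 + 4.03
= 16.04 g/mol

16.04 g/mol


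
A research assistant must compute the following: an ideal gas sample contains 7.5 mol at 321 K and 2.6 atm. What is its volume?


PV = nRT  (R = 0.08206 L·atm/(mol·K))
V = nRT/P = 7.5×0.08206×321/2.6
= 75.984 L

75.984 L


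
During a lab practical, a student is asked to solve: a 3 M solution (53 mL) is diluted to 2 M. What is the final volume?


C1V1 = C2V2
3 × 53 = 2 × V2
V2 = 159/2 = 79.5 mL

79.5 mL


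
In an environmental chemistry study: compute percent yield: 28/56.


% yield = actual/theoretical × 100
= 28/56 × 100
= 50.0%

50.0%


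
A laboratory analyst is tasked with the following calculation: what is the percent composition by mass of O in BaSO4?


M(BaSO4) = 1×137.33 + 1×32.07 + 4×16.0 = 233.40 g/mol
Mass of O = 4 × 16.0 = 64.00 g/mol
% O = 64.00/233.40 × 100 = 27.42%

27.42%


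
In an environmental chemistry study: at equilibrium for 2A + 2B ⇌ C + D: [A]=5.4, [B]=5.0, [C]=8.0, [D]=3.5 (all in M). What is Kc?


Kc = [C][D]/([A]^2[B]^2)
= (8.0^1 × 3.5^1)/(5.4^2 × 5.0^2)
= 28/729
= 0.03841

0.03841


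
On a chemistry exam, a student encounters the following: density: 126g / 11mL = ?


ρ = mass/volume
= 126/11
= 11.455 g/mL

11.455 g/mL


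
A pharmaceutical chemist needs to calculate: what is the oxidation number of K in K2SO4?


Group 1 metal: +1
Oxidation number: +1

+1


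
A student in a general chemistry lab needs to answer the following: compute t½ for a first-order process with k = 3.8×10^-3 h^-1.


t½ = ln2/k = 0.693147/(3.8×10^-3 h^-1)
= 182.4 h

182.4 h


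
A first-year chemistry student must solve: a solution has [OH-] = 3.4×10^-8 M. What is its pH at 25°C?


pOH = -log10([OH-]) = -log10(3.4×10^-8)
= 8 - log10(3.4) = 7.47
pH = 14 - pOH = 14 - 7.47 = 6.53

6.53


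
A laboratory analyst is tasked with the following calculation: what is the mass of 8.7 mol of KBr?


M(KBr) = 119.0 g/mol
mass = n × M = 8.7 × 119.0 = 1035.30 g

1035.30 g


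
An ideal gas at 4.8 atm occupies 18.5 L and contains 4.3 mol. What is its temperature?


PV = nRT  (R = 0.08206 L·atm/(mol·K))
T = PV/(nR) = 4.8×18.5/(4.3×0.08206)
= 88.80/0.352858
= 251.66 K

251.66 K


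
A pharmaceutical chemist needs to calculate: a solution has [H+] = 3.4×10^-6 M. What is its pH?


pH = -log10([H+]) = -log10(3.4×10^-6)
= 6 - log10(3.4)
= 6 - 0.53
= 5.47

5.47


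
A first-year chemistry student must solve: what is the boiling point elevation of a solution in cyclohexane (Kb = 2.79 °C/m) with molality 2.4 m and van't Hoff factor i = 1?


ΔTb = Kb × m × i
= 2.79 × 2.4 × 1
= 6.696 °C

6.696 °C


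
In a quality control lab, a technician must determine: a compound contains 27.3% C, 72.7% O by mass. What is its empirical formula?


Assume 100 g sample. Moles of each element:
  C: 27.3/12.01 = 2.273 mol
  O: 72.7/16.0 = 4.544 mol
Divide by smallest (2.273):
  C: 2.273/2.273 = 1.0
  O: 4.544/2.273 = 2.0
Empirical formula: CO2

CO2


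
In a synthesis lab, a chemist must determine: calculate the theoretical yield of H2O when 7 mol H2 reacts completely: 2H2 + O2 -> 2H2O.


Mole ratio H2O:H2 = 2:2
n(H2O) = 7 × 2/2 = 7.000 mol
mass = 7.000 × 18.02 = 126.14 g

126.14 g
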